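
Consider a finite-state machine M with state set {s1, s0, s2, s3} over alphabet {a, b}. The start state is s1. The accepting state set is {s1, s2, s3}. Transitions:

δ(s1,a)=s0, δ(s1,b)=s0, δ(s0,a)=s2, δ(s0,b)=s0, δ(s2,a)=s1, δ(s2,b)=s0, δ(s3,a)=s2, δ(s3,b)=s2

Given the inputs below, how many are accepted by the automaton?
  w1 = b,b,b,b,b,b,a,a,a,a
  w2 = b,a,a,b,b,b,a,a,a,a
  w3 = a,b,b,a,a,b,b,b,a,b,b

2

w1: s1 → s0 → s0 → s0 → s0 → s0 → s0 → s2 → s1 → s0 → s2  → end s2, accepted
w2: s1 → s0 → s2 → s1 → s0 → s0 → s0 → s2 → s1 → s0 → s2  → end s2, accepted
w3: s1 → s0 → s0 → s0 → s2 → s1 → s0 → s0 → s0 → s2 → s0 → s0  → end s0, rejected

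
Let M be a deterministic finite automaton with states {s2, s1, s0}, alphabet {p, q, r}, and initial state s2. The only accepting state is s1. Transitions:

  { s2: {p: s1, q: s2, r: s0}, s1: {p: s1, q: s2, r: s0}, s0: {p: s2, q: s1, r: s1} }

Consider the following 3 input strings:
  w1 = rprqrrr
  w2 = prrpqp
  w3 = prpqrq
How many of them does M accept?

2

w1:
  start at s2
  read 'r': s2 → s0
  read 'p': s0 → s2
  read 'r': s2 → s0
  read 'q': s0 → s1
  read 'r': s1 → s0
  read 'r': s0 → s1
  read 'r': s1 → s0
  end s0, rejected
w2:
  start at s2
  read 'p': s2 → s1
  read 'r': s1 → s0
  read 'r': s0 → s1
  read 'p': s1 → s1
  read 'q': s1 → s2
  read 'p': s2 → s1
  end s1, accepted
w3:
  start at s2
  read 'p': s2 → s1
  read 'r': s1 → s0
  read 'p': s0 → s2
  read 'q': s2 → s2
  read 'r': s2 → s0
  read 'q': s0 → s1
  end s1, accepted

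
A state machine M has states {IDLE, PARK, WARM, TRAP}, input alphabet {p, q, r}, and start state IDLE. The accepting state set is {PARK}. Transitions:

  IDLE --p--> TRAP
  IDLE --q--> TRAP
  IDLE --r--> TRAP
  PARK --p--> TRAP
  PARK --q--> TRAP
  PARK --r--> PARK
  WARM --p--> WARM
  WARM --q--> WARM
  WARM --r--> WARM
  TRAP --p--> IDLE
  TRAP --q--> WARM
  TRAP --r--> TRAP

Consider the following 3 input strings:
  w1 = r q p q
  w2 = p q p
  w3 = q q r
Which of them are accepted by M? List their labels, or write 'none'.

w1: IDLE → TRAP → WARM → WARM → WARM  → end WARM, rejected
w2: IDLE → TRAP → WARM → WARM  → end WARM, rejected
w3: IDLE → TRAP → WARM → WARM  → end WARM, rejected

none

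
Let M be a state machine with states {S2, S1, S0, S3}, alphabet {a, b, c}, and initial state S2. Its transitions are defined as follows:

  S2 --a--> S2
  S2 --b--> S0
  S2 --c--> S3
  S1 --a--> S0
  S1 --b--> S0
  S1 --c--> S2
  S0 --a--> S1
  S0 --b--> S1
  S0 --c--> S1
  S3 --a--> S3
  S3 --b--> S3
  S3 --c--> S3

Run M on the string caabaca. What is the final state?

S3

Trace: S2 -c-> S3 -a-> S3 -a-> S3 -b-> S3 -a-> S3 -c-> S3 -a-> S3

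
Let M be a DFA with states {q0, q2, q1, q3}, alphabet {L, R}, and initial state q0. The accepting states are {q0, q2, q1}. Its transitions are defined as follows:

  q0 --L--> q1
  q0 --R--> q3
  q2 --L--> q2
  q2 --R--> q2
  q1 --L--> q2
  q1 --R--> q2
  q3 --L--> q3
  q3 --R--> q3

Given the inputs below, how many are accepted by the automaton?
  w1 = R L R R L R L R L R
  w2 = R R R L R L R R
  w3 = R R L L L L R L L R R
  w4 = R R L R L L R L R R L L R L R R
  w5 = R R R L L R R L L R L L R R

0

w1: q0 → q3 → q3 → q3 → q3 → q3 → q3 → q3 → q3 → q3 → q3  → end q3, rejected
w2: q0 → q3 → q3 → q3 → q3 → q3 → q3 → q3 → q3  → end q3, rejected
w3: q0 → q3 → q3 → q3 → q3 → q3 → q3 → q3 → q3 → q3 → q3 → q3  → end q3, rejected
w4: q0 → q3 → q3 → q3 → q3 → q3 → q3 → q3 → q3 → q3 → q3 → q3 → q3 → q3 → q3 → q3 → q3  → end q3, rejected
w5: q0 → q3 → q3 → q3 → q3 → q3 → q3 → q3 → q3 → q3 → q3 → q3 → q3 → q3 → q3  → end q3, rejected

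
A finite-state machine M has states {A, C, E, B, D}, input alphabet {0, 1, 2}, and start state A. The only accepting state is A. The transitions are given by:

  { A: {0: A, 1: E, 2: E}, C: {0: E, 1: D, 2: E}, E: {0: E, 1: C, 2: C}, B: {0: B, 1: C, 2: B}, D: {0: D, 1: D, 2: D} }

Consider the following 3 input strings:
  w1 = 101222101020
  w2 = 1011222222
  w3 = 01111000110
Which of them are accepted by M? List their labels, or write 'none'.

none

w1:
  start at A
  read '1': A → E
  read '0': E → E
  read '1': E → C
  read '2': C → E
  read '2': E → C
  read '2': C → E
  read '1': E → C
  read '0': C → E
  read '1': E → C
  read '0': C → E
  read '2': E → C
  read '0': C → E
  end E, rejected
w2:
  start at A
  read '1': A → E
  read '0': E → E
  read '1': E → C
  read '1': C → D
  read '2': D → D
  read '2': D → D
  read '2': D → D
  read '2': D → D
  read '2': D → D
  read '2': D → D
  end D, rejected
w3:
  start at A
  read '0': A → A
  read '1': A → E
  read '1': E → C
  read '1': C → D
  read '1': D → D
  read '0': D → D
  read '0': D → D
  read '0': D → D
  read '1': D → D
  read '1': D → D
  read '0': D → D
  end D, rejected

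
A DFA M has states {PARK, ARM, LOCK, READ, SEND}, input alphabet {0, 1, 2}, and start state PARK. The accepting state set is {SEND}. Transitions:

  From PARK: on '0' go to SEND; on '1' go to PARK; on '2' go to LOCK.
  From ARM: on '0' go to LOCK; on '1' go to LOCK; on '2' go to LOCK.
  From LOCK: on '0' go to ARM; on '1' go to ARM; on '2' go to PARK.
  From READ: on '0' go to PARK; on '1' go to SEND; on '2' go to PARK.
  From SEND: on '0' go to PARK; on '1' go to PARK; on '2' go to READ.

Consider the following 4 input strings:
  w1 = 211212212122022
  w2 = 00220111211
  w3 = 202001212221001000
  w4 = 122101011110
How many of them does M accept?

w1: Trace: PARK -2-> LOCK -1-> ARM -1-> LOCK -2-> PARK -1-> PARK -2-> LOCK -2-> PARK -1-> PARK -2-> LOCK -1-> ARM -2-> LOCK -2-> PARK -0-> SEND -2-> READ -2-> PARK  → end PARK, rejected
w2: Trace: PARK -0-> SEND -0-> PARK -2-> LOCK -2-> PARK -0-> SEND -1-> PARK -1-> PARK -1-> PARK -2-> LOCK -1-> ARM -1-> LOCK  → end LOCK, rejected
w3: Trace: PARK -2-> LOCK -0-> ARM -2-> LOCK -0-> ARM -0-> LOCK -1-> ARM -2-> LOCK -1-> ARM -2-> LOCK -2-> PARK -2-> LOCK -1-> ARM -0-> LOCK -0-> ARM -1-> LOCK -0-> ARM -0-> LOCK -0-> ARM  → end ARM, rejected
w4: Trace: PARK -1-> PARK -2-> LOCK -2-> PARK -1-> PARK -0-> SEND -1-> PARK -0-> SEND -1-> PARK -1-> PARK -1-> PARK -1-> PARK -0-> SEND  → end SEND, accepted

1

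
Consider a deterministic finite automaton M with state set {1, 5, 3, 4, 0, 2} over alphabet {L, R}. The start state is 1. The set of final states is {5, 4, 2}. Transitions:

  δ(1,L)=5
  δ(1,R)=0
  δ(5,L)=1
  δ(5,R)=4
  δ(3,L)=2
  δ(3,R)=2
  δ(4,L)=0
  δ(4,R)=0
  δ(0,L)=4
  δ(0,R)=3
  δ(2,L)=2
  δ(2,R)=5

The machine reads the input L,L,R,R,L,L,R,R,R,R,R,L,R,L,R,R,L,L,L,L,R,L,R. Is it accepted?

No

Trace: 1 -L-> 5 -L-> 1 -R-> 0 -R-> 3 -L-> 2 -L-> 2 -R-> 5 -R-> 4 -R-> 0 -R-> 3 -R-> 2 -L-> 2 -R-> 5 -L-> 1 -R-> 0 -R-> 3 -L-> 2 -L-> 2 -L-> 2 -L-> 2 -R-> 5 -L-> 1 -R-> 0
End state 0 is not accepting.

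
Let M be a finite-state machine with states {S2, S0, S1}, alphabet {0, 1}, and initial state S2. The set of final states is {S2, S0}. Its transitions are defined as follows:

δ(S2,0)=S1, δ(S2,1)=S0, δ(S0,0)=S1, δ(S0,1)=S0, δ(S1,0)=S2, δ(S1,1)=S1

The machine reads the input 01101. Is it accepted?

Yes

S2 → S1 → S1 → S1 → S2 → S0
End state S0 is accepting.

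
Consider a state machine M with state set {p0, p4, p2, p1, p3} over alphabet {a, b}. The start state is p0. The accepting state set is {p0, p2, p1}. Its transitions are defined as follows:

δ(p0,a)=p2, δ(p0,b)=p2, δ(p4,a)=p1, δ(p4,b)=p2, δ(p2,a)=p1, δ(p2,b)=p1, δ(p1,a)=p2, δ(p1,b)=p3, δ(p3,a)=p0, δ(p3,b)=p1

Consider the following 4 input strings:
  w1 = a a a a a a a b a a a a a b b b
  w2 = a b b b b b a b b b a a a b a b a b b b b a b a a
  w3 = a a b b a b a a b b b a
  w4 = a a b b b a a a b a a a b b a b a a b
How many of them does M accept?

3

w1:
  start at p0
  read 'a': p0 → p2
  read 'a': p2 → p1
  read 'a': p1 → p2
  read 'a': p2 → p1
  read 'a': p1 → p2
  read 'a': p2 → p1
  read 'a': p1 → p2
  read 'b': p2 → p1
  read 'a': p1 → p2
  read 'a': p2 → p1
  read 'a': p1 → p2
  read 'a': p2 → p1
  read 'a': p1 → p2
  read 'b': p2 → p1
  read 'b': p1 → p3
  read 'b': p3 → p1
  end p1, accepted
w2:
  start at p0
  read 'a': p0 → p2
  read 'b': p2 → p1
  read 'b': p1 → p3
  read 'b': p3 → p1
  read 'b': p1 → p3
  read 'b': p3 → p1
  read 'a': p1 → p2
  read 'b': p2 → p1
  read 'b': p1 → p3
  read 'b': p3 → p1
  read 'a': p1 → p2
  read 'a': p2 → p1
  read 'a': p1 → p2
  read 'b': p2 → p1
  read 'a': p1 → p2
  read 'b': p2 → p1
  read 'a': p1 → p2
  read 'b': p2 → p1
  read 'b': p1 → p3
  read 'b': p3 → p1
  read 'b': p1 → p3
  read 'a': p3 → p0
  read 'b': p0 → p2
  read 'a': p2 → p1
  read 'a': p1 → p2
  end p2, accepted
w3:
  start at p0
  read 'a': p0 → p2
  read 'a': p2 → p1
  read 'b': p1 → p3
  read 'b': p3 → p1
  read 'a': p1 → p2
  read 'b': p2 → p1
  read 'a': p1 → p2
  read 'a': p2 → p1
  read 'b': p1 → p3
  read 'b': p3 → p1
  read 'b': p1 → p3
  read 'a': p3 → p0
  end p0, accepted
w4:
  start at p0
  read 'a': p0 → p2
  read 'a': p2 → p1
  read 'b': p1 → p3
  read 'b': p3 → p1
  read 'b': p1 → p3
  read 'a': p3 → p0
  read 'a': p0 → p2
  read 'a': p2 → p1
  read 'b': p1 → p3
  read 'a': p3 → p0
  read 'a': p0 → p2
  read 'a': p2 → p1
  read 'b': p1 → p3
  read 'b': p3 → p1
  read 'a': p1 → p2
  read 'b': p2 → p1
  read 'a': p1 → p2
  read 'a': p2 → p1
  read 'b': p1 → p3
  end p3, rejected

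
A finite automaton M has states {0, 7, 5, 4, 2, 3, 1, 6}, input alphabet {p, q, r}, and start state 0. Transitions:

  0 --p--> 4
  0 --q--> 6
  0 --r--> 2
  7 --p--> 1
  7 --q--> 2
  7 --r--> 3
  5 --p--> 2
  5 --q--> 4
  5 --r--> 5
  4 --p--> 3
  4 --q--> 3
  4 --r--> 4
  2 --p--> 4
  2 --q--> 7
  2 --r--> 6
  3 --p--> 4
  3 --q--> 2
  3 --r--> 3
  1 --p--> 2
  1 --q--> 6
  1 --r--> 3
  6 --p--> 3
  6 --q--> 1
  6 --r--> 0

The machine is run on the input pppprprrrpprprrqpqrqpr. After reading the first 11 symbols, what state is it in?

4

start at 0
read 'p': 0 → 4
read 'p': 4 → 3
read 'p': 3 → 4
read 'p': 4 → 3
read 'r': 3 → 3
read 'p': 3 → 4
read 'r': 4 → 4
read 'r': 4 → 4
read 'r': 4 → 4
read 'p': 4 → 3
read 'p': 3 → 4
After 11 symbols: 4.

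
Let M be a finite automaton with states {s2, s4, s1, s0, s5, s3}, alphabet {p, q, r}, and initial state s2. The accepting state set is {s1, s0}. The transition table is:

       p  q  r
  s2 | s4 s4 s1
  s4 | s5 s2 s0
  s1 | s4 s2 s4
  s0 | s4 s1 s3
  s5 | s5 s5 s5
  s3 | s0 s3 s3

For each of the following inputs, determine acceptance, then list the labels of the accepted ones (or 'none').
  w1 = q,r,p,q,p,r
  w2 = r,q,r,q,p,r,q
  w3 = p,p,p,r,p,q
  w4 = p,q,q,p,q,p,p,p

w1, w2

w1: Trace: s2 -q-> s4 -r-> s0 -p-> s4 -q-> s2 -p-> s4 -r-> s0  → end s0, accepted
w2: Trace: s2 -r-> s1 -q-> s2 -r-> s1 -q-> s2 -p-> s4 -r-> s0 -q-> s1  → end s1, accepted
w3: Trace: s2 -p-> s4 -p-> s5 -p-> s5 -r-> s5 -p-> s5 -q-> s5  → end s5, rejected
w4: Trace: s2 -p-> s4 -q-> s2 -q-> s4 -p-> s5 -q-> s5 -p-> s5 -p-> s5 -p-> s5  → end s5, rejected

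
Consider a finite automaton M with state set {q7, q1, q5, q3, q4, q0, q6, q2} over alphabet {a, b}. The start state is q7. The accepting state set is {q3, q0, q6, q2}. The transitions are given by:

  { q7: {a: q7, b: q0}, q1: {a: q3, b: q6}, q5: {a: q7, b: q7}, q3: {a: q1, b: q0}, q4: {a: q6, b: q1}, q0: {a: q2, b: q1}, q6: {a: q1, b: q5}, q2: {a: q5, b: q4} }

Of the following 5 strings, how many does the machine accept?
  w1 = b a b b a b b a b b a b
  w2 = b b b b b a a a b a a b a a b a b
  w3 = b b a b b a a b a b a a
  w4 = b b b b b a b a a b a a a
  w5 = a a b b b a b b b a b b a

3

w1: Trace: q7 -b-> q0 -a-> q2 -b-> q4 -b-> q1 -a-> q3 -b-> q0 -b-> q1 -a-> q3 -b-> q0 -b-> q1 -a-> q3 -b-> q0  → end q0, accepted
w2: Trace: q7 -b-> q0 -b-> q1 -b-> q6 -b-> q5 -b-> q7 -a-> q7 -a-> q7 -a-> q7 -b-> q0 -a-> q2 -a-> q5 -b-> q7 -a-> q7 -a-> q7 -b-> q0 -a-> q2 -b-> q4  → end q4, rejected
w3: Trace: q7 -b-> q0 -b-> q1 -a-> q3 -b-> q0 -b-> q1 -a-> q3 -a-> q1 -b-> q6 -a-> q1 -b-> q6 -a-> q1 -a-> q3  → end q3, accepted
w4: Trace: q7 -b-> q0 -b-> q1 -b-> q6 -b-> q5 -b-> q7 -a-> q7 -b-> q0 -a-> q2 -a-> q5 -b-> q7 -a-> q7 -a-> q7 -a-> q7  → end q7, rejected
w5: Trace: q7 -a-> q7 -a-> q7 -b-> q0 -b-> q1 -b-> q6 -a-> q1 -b-> q6 -b-> q5 -b-> q7 -a-> q7 -b-> q0 -b-> q1 -a-> q3  → end q3, accepted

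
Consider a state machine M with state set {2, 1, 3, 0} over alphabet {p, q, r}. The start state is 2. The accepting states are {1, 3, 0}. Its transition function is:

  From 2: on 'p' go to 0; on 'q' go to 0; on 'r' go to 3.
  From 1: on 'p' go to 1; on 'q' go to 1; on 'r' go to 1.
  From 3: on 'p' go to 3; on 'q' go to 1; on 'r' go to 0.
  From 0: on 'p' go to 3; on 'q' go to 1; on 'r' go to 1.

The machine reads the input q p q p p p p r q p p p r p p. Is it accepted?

2 → 0 → 3 → 1 → 1 → 1 → 1 → 1 → 1 → 1 → 1 → 1 → 1 → 1 → 1 → 1
End state 1 is accepting.

Yes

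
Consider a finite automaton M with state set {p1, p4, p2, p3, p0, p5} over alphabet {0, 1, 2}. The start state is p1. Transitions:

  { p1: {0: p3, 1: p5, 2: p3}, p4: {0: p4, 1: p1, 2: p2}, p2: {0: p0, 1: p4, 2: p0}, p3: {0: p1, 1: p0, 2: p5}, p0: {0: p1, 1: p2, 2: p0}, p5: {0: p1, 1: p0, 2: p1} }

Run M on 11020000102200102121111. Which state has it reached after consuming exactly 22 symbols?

start at p1
read '1': p1 → p5
read '1': p5 → p0
read '0': p0 → p1
read '2': p1 → p3
read '0': p3 → p1
read '0': p1 → p3
read '0': p3 → p1
read '0': p1 → p3
read '1': p3 → p0
read '0': p0 → p1
read '2': p1 → p3
read '2': p3 → p5
read '0': p5 → p1
read '0': p1 → p3
read '1': p3 → p0
read '0': p0 → p1
read '2': p1 → p3
read '1': p3 → p0
read '2': p0 → p0
read '1': p0 → p2
read '1': p2 → p4
read '1': p4 → p1
After 22 symbols: p1.

p1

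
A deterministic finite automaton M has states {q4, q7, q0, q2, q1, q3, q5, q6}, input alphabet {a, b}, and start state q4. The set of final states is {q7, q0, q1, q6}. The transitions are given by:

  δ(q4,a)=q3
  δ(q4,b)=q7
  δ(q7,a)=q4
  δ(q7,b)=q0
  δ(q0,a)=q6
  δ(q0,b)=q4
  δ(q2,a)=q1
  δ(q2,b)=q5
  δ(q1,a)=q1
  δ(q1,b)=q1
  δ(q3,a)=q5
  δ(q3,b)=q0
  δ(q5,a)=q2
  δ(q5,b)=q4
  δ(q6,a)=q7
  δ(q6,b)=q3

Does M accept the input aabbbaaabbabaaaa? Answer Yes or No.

start at q4
read 'a': q4 → q3
read 'a': q3 → q5
read 'b': q5 → q4
read 'b': q4 → q7
read 'b': q7 → q0
read 'a': q0 → q6
read 'a': q6 → q7
read 'a': q7 → q4
read 'b': q4 → q7
read 'b': q7 → q0
read 'a': q0 → q6
read 'b': q6 → q3
read 'a': q3 → q5
read 'a': q5 → q2
read 'a': q2 → q1
read 'a': q1 → q1
End state q1 is accepting.

Yes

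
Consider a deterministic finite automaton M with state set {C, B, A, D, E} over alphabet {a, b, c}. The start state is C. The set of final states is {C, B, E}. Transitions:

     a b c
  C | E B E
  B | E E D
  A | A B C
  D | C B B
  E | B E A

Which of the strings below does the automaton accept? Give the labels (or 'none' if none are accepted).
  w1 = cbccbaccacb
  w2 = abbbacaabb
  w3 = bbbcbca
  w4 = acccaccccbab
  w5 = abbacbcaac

w1: C → E → E → A → C → B → E → A → C → E → A → B  → end B, accepted
w2: C → E → E → E → E → B → D → C → E → E → E  → end E, accepted
w3: C → B → E → E → A → B → D → C  → end C, accepted
w4: C → E → A → C → E → B → D → B → D → B → E → B → E  → end E, accepted
w5: C → E → E → E → B → D → B → D → C → E → A  → end A, rejected

w1, w2, w3, w4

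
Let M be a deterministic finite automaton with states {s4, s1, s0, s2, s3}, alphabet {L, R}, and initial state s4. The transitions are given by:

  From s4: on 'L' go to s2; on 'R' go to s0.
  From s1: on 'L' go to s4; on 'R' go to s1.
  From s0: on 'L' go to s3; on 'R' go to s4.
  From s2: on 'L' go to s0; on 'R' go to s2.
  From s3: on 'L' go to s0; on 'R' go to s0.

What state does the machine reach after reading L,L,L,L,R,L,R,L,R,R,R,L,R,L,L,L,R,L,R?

Trace: s4 -L-> s2 -L-> s0 -L-> s3 -L-> s0 -R-> s4 -L-> s2 -R-> s2 -L-> s0 -R-> s4 -R-> s0 -R-> s4 -L-> s2 -R-> s2 -L-> s0 -L-> s3 -L-> s0 -R-> s4 -L-> s2 -R-> s2

s2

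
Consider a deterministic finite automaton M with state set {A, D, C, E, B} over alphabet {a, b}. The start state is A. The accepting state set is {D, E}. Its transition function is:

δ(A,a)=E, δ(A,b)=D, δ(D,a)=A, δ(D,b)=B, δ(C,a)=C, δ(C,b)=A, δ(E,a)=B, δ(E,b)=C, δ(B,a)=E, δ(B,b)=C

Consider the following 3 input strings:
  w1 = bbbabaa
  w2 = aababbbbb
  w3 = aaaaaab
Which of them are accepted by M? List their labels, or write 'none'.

none

w1: Trace: A -b-> D -b-> B -b-> C -a-> C -b-> A -a-> E -a-> B  → end B, rejected
w2: Trace: A -a-> E -a-> B -b-> C -a-> C -b-> A -b-> D -b-> B -b-> C -b-> A  → end A, rejected
w3: Trace: A -a-> E -a-> B -a-> E -a-> B -a-> E -a-> B -b-> C  → end C, rejected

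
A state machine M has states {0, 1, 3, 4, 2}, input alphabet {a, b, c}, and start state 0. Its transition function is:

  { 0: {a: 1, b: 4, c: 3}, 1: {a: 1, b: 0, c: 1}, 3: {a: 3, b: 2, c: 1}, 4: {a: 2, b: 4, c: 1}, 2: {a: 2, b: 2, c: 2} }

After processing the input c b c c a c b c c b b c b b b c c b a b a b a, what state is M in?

2

0 → 3 → 2 → 2 → 2 → 2 → 2 → 2 → 2 → 2 → 2 → 2 → 2 → 2 → 2 → 2 → 2 → 2 → 2 → 2 → 2 → 2 → 2 → 2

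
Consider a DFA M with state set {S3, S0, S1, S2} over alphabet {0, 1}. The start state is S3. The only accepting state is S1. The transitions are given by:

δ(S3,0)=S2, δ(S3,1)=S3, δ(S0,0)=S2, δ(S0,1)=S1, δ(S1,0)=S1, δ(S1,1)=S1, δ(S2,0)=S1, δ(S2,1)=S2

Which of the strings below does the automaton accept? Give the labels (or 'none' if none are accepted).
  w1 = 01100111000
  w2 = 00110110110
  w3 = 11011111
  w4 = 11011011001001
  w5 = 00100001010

w1:
  start at S3
  read '0': S3 → S2
  read '1': S2 → S2
  read '1': S2 → S2
  read '0': S2 → S1
  read '0': S1 → S1
  read '1': S1 → S1
  read '1': S1 → S1
  read '1': S1 → S1
  read '0': S1 → S1
  read '0': S1 → S1
  read '0': S1 → S1
  end S1, accepted
w2:
  start at S3
  read '0': S3 → S2
  read '0': S2 → S1
  read '1': S1 → S1
  read '1': S1 → S1
  read '0': S1 → S1
  read '1': S1 → S1
  read '1': S1 → S1
  read '0': S1 → S1
  read '1': S1 → S1
  read '1': S1 → S1
  read '0': S1 → S1
  end S1, accepted
w3:
  start at S3
  read '1': S3 → S3
  read '1': S3 → S3
  read '0': S3 → S2
  read '1': S2 → S2
  read '1': S2 → S2
  read '1': S2 → S2
  read '1': S2 → S2
  read '1': S2 → S2
  end S2, rejected
w4:
  start at S3
  read '1': S3 → S3
  read '1': S3 → S3
  read '0': S3 → S2
  read '1': S2 → S2
  read '1': S2 → S2
  read '0': S2 → S1
  read '1': S1 → S1
  read '1': S1 → S1
  read '0': S1 → S1
  read '0': S1 → S1
  read '1': S1 → S1
  read '0': S1 → S1
  read '0': S1 → S1
  read '1': S1 → S1
  end S1, accepted
w5:
  start at S3
  read '0': S3 → S2
  read '0': S2 → S1
  read '1': S1 → S1
  read '0': S1 → S1
  read '0': S1 → S1
  read '0': S1 → S1
  read '0': S1 → S1
  read '1': S1 → S1
  read '0': S1 → S1
  read '1': S1 → S1
  read '0': S1 → S1
  end S1, accepted

w1, w2, w4, w5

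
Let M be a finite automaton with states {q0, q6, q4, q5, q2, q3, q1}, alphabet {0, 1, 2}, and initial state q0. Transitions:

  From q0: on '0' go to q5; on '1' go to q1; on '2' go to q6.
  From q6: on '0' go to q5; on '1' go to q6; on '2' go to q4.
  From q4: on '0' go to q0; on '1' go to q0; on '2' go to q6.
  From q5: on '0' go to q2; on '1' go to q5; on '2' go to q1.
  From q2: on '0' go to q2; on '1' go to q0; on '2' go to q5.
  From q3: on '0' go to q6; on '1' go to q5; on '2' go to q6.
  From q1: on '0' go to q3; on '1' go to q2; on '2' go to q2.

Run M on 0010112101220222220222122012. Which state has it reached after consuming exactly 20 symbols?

start at q0
read '0': q0 → q5
read '0': q5 → q2
read '1': q2 → q0
read '0': q0 → q5
read '1': q5 → q5
read '1': q5 → q5
read '2': q5 → q1
read '1': q1 → q2
read '0': q2 → q2
read '1': q2 → q0
read '2': q0 → q6
read '2': q6 → q4
read '0': q4 → q0
read '2': q0 → q6
read '2': q6 → q4
read '2': q4 → q6
read '2': q6 → q4
read '2': q4 → q6
read '0': q6 → q5
read '2': q5 → q1
After 20 symbols: q1.

q1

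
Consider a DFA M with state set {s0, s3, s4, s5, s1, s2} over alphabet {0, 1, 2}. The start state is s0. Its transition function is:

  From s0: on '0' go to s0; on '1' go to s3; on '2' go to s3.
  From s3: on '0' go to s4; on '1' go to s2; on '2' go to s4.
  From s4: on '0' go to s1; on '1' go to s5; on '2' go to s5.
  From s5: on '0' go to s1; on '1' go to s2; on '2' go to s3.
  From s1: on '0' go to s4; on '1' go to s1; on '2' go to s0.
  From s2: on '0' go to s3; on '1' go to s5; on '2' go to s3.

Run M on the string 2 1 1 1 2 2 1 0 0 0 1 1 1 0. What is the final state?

s4

start at s0
read '2': s0 → s3
read '1': s3 → s2
read '1': s2 → s5
read '1': s5 → s2
read '2': s2 → s3
read '2': s3 → s4
read '1': s4 → s5
read '0': s5 → s1
read '0': s1 → s4
read '0': s4 → s1
read '1': s1 → s1
read '1': s1 → s1
read '1': s1 → s1
read '0': s1 → s4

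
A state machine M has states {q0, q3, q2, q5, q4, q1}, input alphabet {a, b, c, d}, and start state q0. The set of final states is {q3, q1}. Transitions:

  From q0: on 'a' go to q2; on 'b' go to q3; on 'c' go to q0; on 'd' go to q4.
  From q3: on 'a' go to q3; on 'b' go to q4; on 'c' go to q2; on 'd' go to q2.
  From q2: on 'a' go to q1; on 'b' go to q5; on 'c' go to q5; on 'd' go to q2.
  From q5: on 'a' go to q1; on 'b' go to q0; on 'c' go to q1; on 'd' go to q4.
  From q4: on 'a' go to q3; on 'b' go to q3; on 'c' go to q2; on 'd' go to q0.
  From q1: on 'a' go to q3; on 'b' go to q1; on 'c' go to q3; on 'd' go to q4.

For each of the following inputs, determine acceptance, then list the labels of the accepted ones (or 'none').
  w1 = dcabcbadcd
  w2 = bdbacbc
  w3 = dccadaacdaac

none

w1: q0 → q4 → q2 → q1 → q1 → q3 → q4 → q3 → q2 → q5 → q4  → end q4, rejected
w2: q0 → q3 → q2 → q5 → q1 → q3 → q4 → q2  → end q2, rejected
w3: q0 → q4 → q2 → q5 → q1 → q4 → q3 → q3 → q2 → q2 → q1 → q3 → q2  → end q2, rejected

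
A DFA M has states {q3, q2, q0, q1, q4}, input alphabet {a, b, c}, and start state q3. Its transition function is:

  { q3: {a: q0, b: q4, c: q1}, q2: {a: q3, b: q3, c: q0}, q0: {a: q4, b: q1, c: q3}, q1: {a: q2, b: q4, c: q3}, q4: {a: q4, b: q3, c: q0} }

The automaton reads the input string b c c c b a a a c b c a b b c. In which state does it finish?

q0

q3 → q4 → q0 → q3 → q1 → q4 → q4 → q4 → q4 → q0 → q1 → q3 → q0 → q1 → q4 → q0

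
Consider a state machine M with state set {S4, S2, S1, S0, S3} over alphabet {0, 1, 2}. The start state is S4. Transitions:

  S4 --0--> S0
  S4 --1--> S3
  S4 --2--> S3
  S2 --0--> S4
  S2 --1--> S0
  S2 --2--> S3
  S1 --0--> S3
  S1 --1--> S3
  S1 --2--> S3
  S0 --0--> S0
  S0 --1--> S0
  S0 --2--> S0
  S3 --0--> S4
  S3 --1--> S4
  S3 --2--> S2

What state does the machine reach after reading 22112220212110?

Trace: S4 -2-> S3 -2-> S2 -1-> S0 -1-> S0 -2-> S0 -2-> S0 -2-> S0 -0-> S0 -2-> S0 -1-> S0 -2-> S0 -1-> S0 -1-> S0 -0-> S0

S0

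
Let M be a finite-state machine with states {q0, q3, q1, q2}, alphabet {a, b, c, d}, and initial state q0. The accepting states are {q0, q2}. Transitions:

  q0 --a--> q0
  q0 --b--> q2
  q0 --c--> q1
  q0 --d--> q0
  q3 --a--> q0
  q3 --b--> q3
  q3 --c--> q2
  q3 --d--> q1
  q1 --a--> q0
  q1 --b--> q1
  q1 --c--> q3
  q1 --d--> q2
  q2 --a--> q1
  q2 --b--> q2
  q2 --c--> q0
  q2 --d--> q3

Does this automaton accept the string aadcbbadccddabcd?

No

q0 → q0 → q0 → q0 → q1 → q1 → q1 → q0 → q0 → q1 → q3 → q1 → q2 → q1 → q1 → q3 → q1
End state q1 is not accepting.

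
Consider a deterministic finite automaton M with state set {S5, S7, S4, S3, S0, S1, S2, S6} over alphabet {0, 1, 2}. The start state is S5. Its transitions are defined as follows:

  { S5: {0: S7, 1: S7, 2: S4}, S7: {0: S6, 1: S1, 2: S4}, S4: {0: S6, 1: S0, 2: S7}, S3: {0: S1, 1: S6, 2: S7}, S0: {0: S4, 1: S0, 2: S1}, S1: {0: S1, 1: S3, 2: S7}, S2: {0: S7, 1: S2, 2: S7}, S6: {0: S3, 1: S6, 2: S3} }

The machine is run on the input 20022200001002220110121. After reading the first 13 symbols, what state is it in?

S1

S5 → S4 → S6 → S3 → S7 → S4 → S7 → S6 → S3 → S1 → S1 → S3 → S1 → S1
After 13 symbols: S1.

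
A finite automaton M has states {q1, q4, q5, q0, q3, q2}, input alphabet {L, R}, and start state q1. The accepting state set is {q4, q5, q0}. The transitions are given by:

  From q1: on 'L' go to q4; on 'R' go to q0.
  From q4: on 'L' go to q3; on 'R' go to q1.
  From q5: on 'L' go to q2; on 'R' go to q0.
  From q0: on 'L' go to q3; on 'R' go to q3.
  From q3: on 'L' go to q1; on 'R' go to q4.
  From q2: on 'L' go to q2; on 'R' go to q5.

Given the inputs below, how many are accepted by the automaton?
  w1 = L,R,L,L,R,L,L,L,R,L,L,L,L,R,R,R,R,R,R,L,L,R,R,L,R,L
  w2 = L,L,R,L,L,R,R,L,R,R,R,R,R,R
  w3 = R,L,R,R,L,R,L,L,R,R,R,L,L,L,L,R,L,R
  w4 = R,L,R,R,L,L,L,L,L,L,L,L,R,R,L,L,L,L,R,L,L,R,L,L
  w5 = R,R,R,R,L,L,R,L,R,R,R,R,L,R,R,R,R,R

2

w1:
  start at q1
  read 'L': q1 → q4
  read 'R': q4 → q1
  read 'L': q1 → q4
  read 'L': q4 → q3
  read 'R': q3 → q4
  read 'L': q4 → q3
  read 'L': q3 → q1
  read 'L': q1 → q4
  read 'R': q4 → q1
  read 'L': q1 → q4
  read 'L': q4 → q3
  read 'L': q3 → q1
  read 'L': q1 → q4
  read 'R': q4 → q1
  read 'R': q1 → q0
  read 'R': q0 → q3
  read 'R': q3 → q4
  read 'R': q4 → q1
  read 'R': q1 → q0
  read 'L': q0 → q3
  read 'L': q3 → q1
  read 'R': q1 → q0
  read 'R': q0 → q3
  read 'L': q3 → q1
  read 'R': q1 → q0
  read 'L': q0 → q3
  end q3, rejected
w2:
  start at q1
  read 'L': q1 → q4
  read 'L': q4 → q3
  read 'R': q3 → q4
  read 'L': q4 → q3
  read 'L': q3 → q1
  read 'R': q1 → q0
  read 'R': q0 → q3
  read 'L': q3 → q1
  read 'R': q1 → q0
  read 'R': q0 → q3
  read 'R': q3 → q4
  read 'R': q4 → q1
  read 'R': q1 → q0
  read 'R': q0 → q3
  end q3, rejected
w3:
  start at q1
  read 'R': q1 → q0
  read 'L': q0 → q3
  read 'R': q3 → q4
  read 'R': q4 → q1
  read 'L': q1 → q4
  read 'R': q4 → q1
  read 'L': q1 → q4
  read 'L': q4 → q3
  read 'R': q3 → q4
  read 'R': q4 → q1
  read 'R': q1 → q0
  read 'L': q0 → q3
  read 'L': q3 → q1
  read 'L': q1 → q4
  read 'L': q4 → q3
  read 'R': q3 → q4
  read 'L': q4 → q3
  read 'R': q3 → q4
  end q4, accepted
w4:
  start at q1
  read 'R': q1 → q0
  read 'L': q0 → q3
  read 'R': q3 → q4
  read 'R': q4 → q1
  read 'L': q1 → q4
  read 'L': q4 → q3
  read 'L': q3 → q1
  read 'L': q1 → q4
  read 'L': q4 → q3
  read 'L': q3 → q1
  read 'L': q1 → q4
  read 'L': q4 → q3
  read 'R': q3 → q4
  read 'R': q4 → q1
  read 'L': q1 → q4
  read 'L': q4 → q3
  read 'L': q3 → q1
  read 'L': q1 → q4
  read 'R': q4 → q1
  read 'L': q1 → q4
  read 'L': q4 → q3
  read 'R': q3 → q4
  read 'L': q4 → q3
  read 'L': q3 → q1
  end q1, rejected
w5:
  start at q1
  read 'R': q1 → q0
  read 'R': q0 → q3
  read 'R': q3 → q4
  read 'R': q4 → q1
  read 'L': q1 → q4
  read 'L': q4 → q3
  read 'R': q3 → q4
  read 'L': q4 → q3
  read 'R': q3 → q4
  read 'R': q4 → q1
  read 'R': q1 → q0
  read 'R': q0 → q3
  read 'L': q3 → q1
  read 'R': q1 → q0
  read 'R': q0 → q3
  read 'R': q3 → q4
  read 'R': q4 → q1
  read 'R': q1 → q0
  end q0, accepted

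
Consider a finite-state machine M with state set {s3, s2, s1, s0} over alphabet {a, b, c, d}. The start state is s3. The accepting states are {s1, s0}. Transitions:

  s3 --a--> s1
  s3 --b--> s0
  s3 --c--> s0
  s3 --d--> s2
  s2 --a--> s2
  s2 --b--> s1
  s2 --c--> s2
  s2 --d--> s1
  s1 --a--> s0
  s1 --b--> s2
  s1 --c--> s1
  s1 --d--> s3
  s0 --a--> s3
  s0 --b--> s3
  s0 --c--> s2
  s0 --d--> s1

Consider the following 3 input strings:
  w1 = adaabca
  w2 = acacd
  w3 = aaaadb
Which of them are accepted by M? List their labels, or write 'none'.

w1: Trace: s3 -a-> s1 -d-> s3 -a-> s1 -a-> s0 -b-> s3 -c-> s0 -a-> s3  → end s3, rejected
w2: Trace: s3 -a-> s1 -c-> s1 -a-> s0 -c-> s2 -d-> s1  → end s1, accepted
w3: Trace: s3 -a-> s1 -a-> s0 -a-> s3 -a-> s1 -d-> s3 -b-> s0  → end s0, accepted

w2, w3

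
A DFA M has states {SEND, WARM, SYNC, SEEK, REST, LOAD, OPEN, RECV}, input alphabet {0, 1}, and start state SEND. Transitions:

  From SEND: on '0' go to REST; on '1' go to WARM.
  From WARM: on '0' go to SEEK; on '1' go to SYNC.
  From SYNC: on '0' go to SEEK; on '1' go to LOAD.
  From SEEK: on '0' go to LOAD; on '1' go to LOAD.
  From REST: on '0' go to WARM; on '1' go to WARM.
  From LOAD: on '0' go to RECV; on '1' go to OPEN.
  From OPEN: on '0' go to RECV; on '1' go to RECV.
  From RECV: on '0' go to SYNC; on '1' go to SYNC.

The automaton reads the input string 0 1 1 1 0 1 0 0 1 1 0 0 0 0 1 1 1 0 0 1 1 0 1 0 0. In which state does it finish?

LOAD

start at SEND
read '0': SEND → REST
read '1': REST → WARM
read '1': WARM → SYNC
read '1': SYNC → LOAD
read '0': LOAD → RECV
read '1': RECV → SYNC
read '0': SYNC → SEEK
read '0': SEEK → LOAD
read '1': LOAD → OPEN
read '1': OPEN → RECV
read '0': RECV → SYNC
read '0': SYNC → SEEK
read '0': SEEK → LOAD
read '0': LOAD → RECV
read '1': RECV → SYNC
read '1': SYNC → LOAD
read '1': LOAD → OPEN
read '0': OPEN → RECV
read '0': RECV → SYNC
read '1': SYNC → LOAD
read '1': LOAD → OPEN
read '0': OPEN → RECV
read '1': RECV → SYNC
read '0': SYNC → SEEK
read '0': SEEK → LOAD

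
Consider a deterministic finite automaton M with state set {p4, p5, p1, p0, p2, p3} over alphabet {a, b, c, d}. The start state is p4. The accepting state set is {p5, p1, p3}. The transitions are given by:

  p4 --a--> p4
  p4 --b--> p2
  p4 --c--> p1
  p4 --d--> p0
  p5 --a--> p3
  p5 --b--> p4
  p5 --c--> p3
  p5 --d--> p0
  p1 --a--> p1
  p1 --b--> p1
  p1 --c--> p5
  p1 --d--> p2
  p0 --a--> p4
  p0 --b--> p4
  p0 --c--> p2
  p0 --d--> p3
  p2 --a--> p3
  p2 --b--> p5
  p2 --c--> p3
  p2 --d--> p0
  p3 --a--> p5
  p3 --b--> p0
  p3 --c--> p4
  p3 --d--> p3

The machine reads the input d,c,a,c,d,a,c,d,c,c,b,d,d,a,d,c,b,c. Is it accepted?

start at p4
read 'd': p4 → p0
read 'c': p0 → p2
read 'a': p2 → p3
read 'c': p3 → p4
read 'd': p4 → p0
read 'a': p0 → p4
read 'c': p4 → p1
read 'd': p1 → p2
read 'c': p2 → p3
read 'c': p3 → p4
read 'b': p4 → p2
read 'd': p2 → p0
read 'd': p0 → p3
read 'a': p3 → p5
read 'd': p5 → p0
read 'c': p0 → p2
read 'b': p2 → p5
read 'c': p5 → p3
End state p3 is accepting.

Yes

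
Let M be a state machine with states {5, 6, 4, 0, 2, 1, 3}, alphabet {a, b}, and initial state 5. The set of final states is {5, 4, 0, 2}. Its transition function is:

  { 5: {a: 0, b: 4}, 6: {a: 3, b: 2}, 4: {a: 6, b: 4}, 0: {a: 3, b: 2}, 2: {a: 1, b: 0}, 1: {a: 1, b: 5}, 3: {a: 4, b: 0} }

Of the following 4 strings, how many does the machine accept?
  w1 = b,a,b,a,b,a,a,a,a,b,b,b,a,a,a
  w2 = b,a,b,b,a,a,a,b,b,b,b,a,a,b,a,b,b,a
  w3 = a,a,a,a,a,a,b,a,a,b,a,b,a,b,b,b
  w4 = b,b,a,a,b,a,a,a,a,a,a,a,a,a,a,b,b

w1:
  start at 5
  read 'b': 5 → 4
  read 'a': 4 → 6
  read 'b': 6 → 2
  read 'a': 2 → 1
  read 'b': 1 → 5
  read 'a': 5 → 0
  read 'a': 0 → 3
  read 'a': 3 → 4
  read 'a': 4 → 6
  read 'b': 6 → 2
  read 'b': 2 → 0
  read 'b': 0 → 2
  read 'a': 2 → 1
  read 'a': 1 → 1
  read 'a': 1 → 1
  end 1, rejected
w2:
  start at 5
  read 'b': 5 → 4
  read 'a': 4 → 6
  read 'b': 6 → 2
  read 'b': 2 → 0
  read 'a': 0 → 3
  read 'a': 3 → 4
  read 'a': 4 → 6
  read 'b': 6 → 2
  read 'b': 2 → 0
  read 'b': 0 → 2
  read 'b': 2 → 0
  read 'a': 0 → 3
  read 'a': 3 → 4
  read 'b': 4 → 4
  read 'a': 4 → 6
  read 'b': 6 → 2
  read 'b': 2 → 0
  read 'a': 0 → 3
  end 3, rejected
w3:
  start at 5
  read 'a': 5 → 0
  read 'a': 0 → 3
  read 'a': 3 → 4
  read 'a': 4 → 6
  read 'a': 6 → 3
  read 'a': 3 → 4
  read 'b': 4 → 4
  read 'a': 4 → 6
  read 'a': 6 → 3
  read 'b': 3 → 0
  read 'a': 0 → 3
  read 'b': 3 → 0
  read 'a': 0 → 3
  read 'b': 3 → 0
  read 'b': 0 → 2
  read 'b': 2 → 0
  end 0, accepted
w4:
  start at 5
  read 'b': 5 → 4
  read 'b': 4 → 4
  read 'a': 4 → 6
  read 'a': 6 → 3
  read 'b': 3 → 0
  read 'a': 0 → 3
  read 'a': 3 → 4
  read 'a': 4 → 6
  read 'a': 6 → 3
  read 'a': 3 → 4
  read 'a': 4 → 6
  read 'a': 6 → 3
  read 'a': 3 → 4
  read 'a': 4 → 6
  read 'a': 6 → 3
  read 'b': 3 → 0
  read 'b': 0 → 2
  end 2, accepted

2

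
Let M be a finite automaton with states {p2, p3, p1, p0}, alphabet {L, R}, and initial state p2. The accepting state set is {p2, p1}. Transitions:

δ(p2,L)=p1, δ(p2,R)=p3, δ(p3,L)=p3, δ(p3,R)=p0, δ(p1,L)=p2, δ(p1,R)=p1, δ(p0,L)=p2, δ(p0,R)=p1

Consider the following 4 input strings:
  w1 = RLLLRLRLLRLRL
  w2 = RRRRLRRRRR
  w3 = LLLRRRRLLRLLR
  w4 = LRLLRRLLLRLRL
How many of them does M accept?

3

w1:
  start at p2
  read 'R': p2 → p3
  read 'L': p3 → p3
  read 'L': p3 → p3
  read 'L': p3 → p3
  read 'R': p3 → p0
  read 'L': p0 → p2
  read 'R': p2 → p3
  read 'L': p3 → p3
  read 'L': p3 → p3
  read 'R': p3 → p0
  read 'L': p0 → p2
  read 'R': p2 → p3
  read 'L': p3 → p3
  end p3, rejected
w2:
  start at p2
  read 'R': p2 → p3
  read 'R': p3 → p0
  read 'R': p0 → p1
  read 'R': p1 → p1
  read 'L': p1 → p2
  read 'R': p2 → p3
  read 'R': p3 → p0
  read 'R': p0 → p1
  read 'R': p1 → p1
  read 'R': p1 → p1
  end p1, accepted
w3:
  start at p2
  read 'L': p2 → p1
  read 'L': p1 → p2
  read 'L': p2 → p1
  read 'R': p1 → p1
  read 'R': p1 → p1
  read 'R': p1 → p1
  read 'R': p1 → p1
  read 'L': p1 → p2
  read 'L': p2 → p1
  read 'R': p1 → p1
  read 'L': p1 → p2
  read 'L': p2 → p1
  read 'R': p1 → p1
  end p1, accepted
w4:
  start at p2
  read 'L': p2 → p1
  read 'R': p1 → p1
  read 'L': p1 → p2
  read 'L': p2 → p1
  read 'R': p1 → p1
  read 'R': p1 → p1
  read 'L': p1 → p2
  read 'L': p2 → p1
  read 'L': p1 → p2
  read 'R': p2 → p3
  read 'L': p3 → p3
  read 'R': p3 → p0
  read 'L': p0 → p2
  end p2, accepted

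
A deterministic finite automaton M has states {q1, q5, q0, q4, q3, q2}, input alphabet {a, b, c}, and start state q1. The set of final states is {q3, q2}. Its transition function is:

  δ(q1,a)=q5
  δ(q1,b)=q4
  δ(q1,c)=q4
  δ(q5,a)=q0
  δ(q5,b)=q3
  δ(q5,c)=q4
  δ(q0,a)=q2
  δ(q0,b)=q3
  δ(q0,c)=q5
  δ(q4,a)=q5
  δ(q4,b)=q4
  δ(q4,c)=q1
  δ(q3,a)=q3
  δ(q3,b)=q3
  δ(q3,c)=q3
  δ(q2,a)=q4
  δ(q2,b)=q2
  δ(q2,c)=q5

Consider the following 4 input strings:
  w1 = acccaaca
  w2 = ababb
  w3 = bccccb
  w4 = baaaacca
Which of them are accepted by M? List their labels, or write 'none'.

w1: Trace: q1 -a-> q5 -c-> q4 -c-> q1 -c-> q4 -a-> q5 -a-> q0 -c-> q5 -a-> q0  → end q0, rejected
w2: Trace: q1 -a-> q5 -b-> q3 -a-> q3 -b-> q3 -b-> q3  → end q3, accepted
w3: Trace: q1 -b-> q4 -c-> q1 -c-> q4 -c-> q1 -c-> q4 -b-> q4  → end q4, rejected
w4: Trace: q1 -b-> q4 -a-> q5 -a-> q0 -a-> q2 -a-> q4 -c-> q1 -c-> q4 -a-> q5  → end q5, rejected

w2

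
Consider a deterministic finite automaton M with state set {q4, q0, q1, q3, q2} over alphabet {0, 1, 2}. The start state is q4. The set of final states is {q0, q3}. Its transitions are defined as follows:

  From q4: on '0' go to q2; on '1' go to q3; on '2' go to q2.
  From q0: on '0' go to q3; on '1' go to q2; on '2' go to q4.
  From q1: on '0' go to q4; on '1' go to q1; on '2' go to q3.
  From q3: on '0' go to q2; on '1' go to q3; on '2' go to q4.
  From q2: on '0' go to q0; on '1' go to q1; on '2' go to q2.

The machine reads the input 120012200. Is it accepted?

q4 → q3 → q4 → q2 → q0 → q2 → q2 → q2 → q0 → q3
End state q3 is accepting.

Yes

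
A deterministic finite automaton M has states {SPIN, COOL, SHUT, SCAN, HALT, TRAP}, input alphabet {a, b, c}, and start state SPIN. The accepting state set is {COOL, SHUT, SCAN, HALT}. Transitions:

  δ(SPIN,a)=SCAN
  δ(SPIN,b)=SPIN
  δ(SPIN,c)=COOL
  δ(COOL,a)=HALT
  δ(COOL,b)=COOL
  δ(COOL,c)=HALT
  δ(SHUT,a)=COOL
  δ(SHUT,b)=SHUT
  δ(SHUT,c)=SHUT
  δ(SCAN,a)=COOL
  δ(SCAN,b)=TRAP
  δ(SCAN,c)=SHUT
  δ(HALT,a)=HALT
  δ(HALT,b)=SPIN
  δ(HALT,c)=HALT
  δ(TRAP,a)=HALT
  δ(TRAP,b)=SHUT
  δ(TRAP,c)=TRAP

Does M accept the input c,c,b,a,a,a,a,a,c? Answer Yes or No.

Trace: SPIN -c-> COOL -c-> HALT -b-> SPIN -a-> SCAN -a-> COOL -a-> HALT -a-> HALT -a-> HALT -c-> HALT
End state HALT is accepting.

Yes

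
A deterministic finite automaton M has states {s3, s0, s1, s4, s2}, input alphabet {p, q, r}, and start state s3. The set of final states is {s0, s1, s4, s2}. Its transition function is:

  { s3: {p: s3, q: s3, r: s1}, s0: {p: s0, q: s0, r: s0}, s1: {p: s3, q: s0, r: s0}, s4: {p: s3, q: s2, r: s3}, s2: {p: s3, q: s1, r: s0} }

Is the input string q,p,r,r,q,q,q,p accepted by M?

Trace: s3 -q-> s3 -p-> s3 -r-> s1 -r-> s0 -q-> s0 -q-> s0 -q-> s0 -p-> s0
End state s0 is accepting.

Yes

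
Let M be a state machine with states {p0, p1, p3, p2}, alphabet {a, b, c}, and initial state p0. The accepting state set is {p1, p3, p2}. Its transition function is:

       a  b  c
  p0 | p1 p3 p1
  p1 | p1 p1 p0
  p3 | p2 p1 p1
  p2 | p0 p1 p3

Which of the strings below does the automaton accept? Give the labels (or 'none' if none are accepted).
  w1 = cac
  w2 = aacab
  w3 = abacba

w1:
  start at p0
  read 'c': p0 → p1
  read 'a': p1 → p1
  read 'c': p1 → p0
  end p0, rejected
w2:
  start at p0
  read 'a': p0 → p1
  read 'a': p1 → p1
  read 'c': p1 → p0
  read 'a': p0 → p1
  read 'b': p1 → p1
  end p1, accepted
w3:
  start at p0
  read 'a': p0 → p1
  read 'b': p1 → p1
  read 'a': p1 → p1
  read 'c': p1 → p0
  read 'b': p0 → p3
  read 'a': p3 → p2
  end p2, accepted

w2, w3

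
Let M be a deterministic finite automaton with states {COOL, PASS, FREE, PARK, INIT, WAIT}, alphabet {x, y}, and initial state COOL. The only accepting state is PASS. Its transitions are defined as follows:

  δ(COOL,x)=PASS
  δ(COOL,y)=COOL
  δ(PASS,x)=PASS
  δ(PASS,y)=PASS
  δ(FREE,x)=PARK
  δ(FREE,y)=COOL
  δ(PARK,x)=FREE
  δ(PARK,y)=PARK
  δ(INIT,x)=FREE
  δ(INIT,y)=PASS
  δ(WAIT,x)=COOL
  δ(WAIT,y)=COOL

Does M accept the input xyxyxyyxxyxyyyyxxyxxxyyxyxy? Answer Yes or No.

start at COOL
read 'x': COOL → PASS
read 'y': PASS → PASS
read 'x': PASS → PASS
read 'y': PASS → PASS
read 'x': PASS → PASS
read 'y': PASS → PASS
read 'y': PASS → PASS
read 'x': PASS → PASS
read 'x': PASS → PASS
read 'y': PASS → PASS
read 'x': PASS → PASS
read 'y': PASS → PASS
read 'y': PASS → PASS
read 'y': PASS → PASS
read 'y': PASS → PASS
read 'x': PASS → PASS
read 'x': PASS → PASS
read 'y': PASS → PASS
read 'x': PASS → PASS
read 'x': PASS → PASS
read 'x': PASS → PASS
read 'y': PASS → PASS
read 'y': PASS → PASS
read 'x': PASS → PASS
read 'y': PASS → PASS
read 'x': PASS → PASS
read 'y': PASS → PASS
End state PASS is accepting.

Yes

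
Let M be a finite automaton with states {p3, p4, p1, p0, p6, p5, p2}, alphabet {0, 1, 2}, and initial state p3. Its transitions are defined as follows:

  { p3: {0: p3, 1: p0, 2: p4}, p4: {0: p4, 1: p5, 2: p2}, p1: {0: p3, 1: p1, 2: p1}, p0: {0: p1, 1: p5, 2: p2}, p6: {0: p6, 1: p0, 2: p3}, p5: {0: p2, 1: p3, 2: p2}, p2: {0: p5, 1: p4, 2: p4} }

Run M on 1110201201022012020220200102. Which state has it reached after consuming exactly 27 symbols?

p4

start at p3
read '1': p3 → p0
read '1': p0 → p5
read '1': p5 → p3
read '0': p3 → p3
read '2': p3 → p4
read '0': p4 → p4
read '1': p4 → p5
read '2': p5 → p2
read '0': p2 → p5
read '1': p5 → p3
read '0': p3 → p3
read '2': p3 → p4
read '2': p4 → p2
read '0': p2 → p5
read '1': p5 → p3
read '2': p3 → p4
read '0': p4 → p4
read '2': p4 → p2
read '0': p2 → p5
read '2': p5 → p2
read '2': p2 → p4
read '0': p4 → p4
read '2': p4 → p2
read '0': p2 → p5
read '0': p5 → p2
read '1': p2 → p4
read '0': p4 → p4
After 27 symbols: p4.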